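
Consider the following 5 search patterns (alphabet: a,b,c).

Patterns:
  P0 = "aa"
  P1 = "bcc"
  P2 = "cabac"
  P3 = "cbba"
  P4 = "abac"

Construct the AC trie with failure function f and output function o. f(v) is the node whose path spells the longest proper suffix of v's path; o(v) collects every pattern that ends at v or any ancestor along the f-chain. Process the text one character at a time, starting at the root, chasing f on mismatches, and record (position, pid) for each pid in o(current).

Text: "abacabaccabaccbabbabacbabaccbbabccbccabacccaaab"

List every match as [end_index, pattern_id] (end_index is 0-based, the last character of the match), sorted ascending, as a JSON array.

Build:
Trie nodes:
  n0 'ε': a→1 b→3 c→6
  n1 'a': a→2 b→14
  n2 'aa': ·  ←P0
  n3 'b': c→4
  n4 'bc': c→5
  n5 'bcc': ·  ←P1
  n6 'c': a→7 b→11
  n7 'ca': b→8
  n8 'cab': a→9
  n9 'caba': c→10
  n10 'cabac': ·  ←P2
  n11 'cb': b→12
  n12 'cbb': a→13
  n13 'cbba': ·  ←P3
  n14 'ab': a→15
  n15 'aba': c→16
  n16 'abac': ·  ←P4

Failure links (BFS by depth):
  n1('a'): parent n0 fail=0; on 'a' 0 → fail=0;  out ∅∪∅=∅
  n3('b'): parent n0 fail=0; on 'b' 0 → fail=0;  out ∅∪∅=∅
  n6('c'): parent n0 fail=0; on 'c' 0 → fail=0;  out ∅∪∅=∅
  n2('aa'): parent n1 fail=0; on 'a' 0 → fail=1;  out {0}∪∅={0}
  n4('bc'): parent n3 fail=0; on 'c' 0 → fail=6;  out ∅∪∅=∅
  n7('ca'): parent n6 fail=0; on 'a' 0 → fail=1;  out ∅∪∅=∅
  n11('cb'): parent n6 fail=0; on 'b' 0 → fail=3;  out ∅∪∅=∅
  n14('ab'): parent n1 fail=0; on 'b' 0 → fail=3;  out ∅∪∅=∅
  n5('bcc'): parent n4 fail=6; on 'c' 6→0 → fail=6;  out {1}∪∅={1}
  n8('cab'): parent n7 fail=1; on 'b' 1 → fail=14;  out ∅∪∅=∅
  n12('cbb'): parent n11 fail=3; on 'b' 3→0 → fail=3;  out ∅∪∅=∅
  n15('aba'): parent n14 fail=3; on 'a' 3→0 → fail=1;  out ∅∪∅=∅
  n9('caba'): parent n8 fail=14; on 'a' 14 → fail=15;  out ∅∪∅=∅
  n13('cbba'): parent n12 fail=3; on 'a' 3→0 → fail=1;  out {3}∪∅={3}
  n16('abac'): parent n15 fail=1; on 'c' 1→0 → fail=6;  out {4}∪∅={4}
  n10('cabac'): parent n9 fail=15; on 'c' 15 → fail=16;  out {2}∪{4}={2,4}

Text stream:
i=0 'a': node 0→1
i=1 'b': node 1→14
i=2 'a': node 14→15
i=3 'c': node 15→16  ** P4@[0:3]
i=4 'a': node 16→7 (via fail)
i=5 'b': node 7→8
i=6 'a': node 8→9
i=7 'c': node 9→10  ** P2@[3:7],P4@[4:7]
i=8 'c': node 10→6 (via fail)
i=9 'a': node 6→7
i=10 'b': node 7→8
i=11 'a': node 8→9
i=12 'c': node 9→10  ** P2@[8:12],P4@[9:12]
i=13 'c': node 10→6 (via fail)
i=14 'b': node 6→11
i=15 'a': node 11→1 (via fail)
i=16 'b': node 1→14
i=17 'b': node 14→3 (via fail)
i=18 'a': node 3→1 (via fail)
i=19 'b': node 1→14
i=20 'a': node 14→15
i=21 'c': node 15→16  ** P4@[18:21]
i=22 'b': node 16→11 (via fail)
i=23 'a': node 11→1 (via fail)
i=24 'b': node 1→14
i=25 'a': node 14→15
i=26 'c': node 15→16  ** P4@[23:26]
i=27 'c': node 16→6 (via fail)
i=28 'b': node 6→11
i=29 'b': node 11→12
i=30 'a': node 12→13  ** P3@[27:30]
i=31 'b': node 13→14 (via fail)
i=32 'c': node 14→4 (via fail)
i=33 'c': node 4→5  ** P1@[31:33]
i=34 'b': node 5→11 (via fail)
i=35 'c': node 11→4 (via fail)
i=36 'c': node 4→5  ** P1@[34:36]
i=37 'a': node 5→7 (via fail)
i=38 'b': node 7→8
i=39 'a': node 8→9
i=40 'c': node 9→10  ** P2@[36:40],P4@[37:40]
i=41 'c': node 10→6 (via fail)
i=42 'c': node 6→6 (via fail)
i=43 'a': node 6→7
i=44 'a': node 7→2 (via fail)  ** P0@[43:44]
i=45 'a': node 2→2 (via fail)  ** P0@[44:45]
i=46 'b': node 2→14 (via fail)

Matches: [[3,4],[7,2],[7,4],[12,2],[12,4],[21,4],[26,4],[30,3],[33,1],[36,1],[40,2],[40,4],[44,0],[45,0]]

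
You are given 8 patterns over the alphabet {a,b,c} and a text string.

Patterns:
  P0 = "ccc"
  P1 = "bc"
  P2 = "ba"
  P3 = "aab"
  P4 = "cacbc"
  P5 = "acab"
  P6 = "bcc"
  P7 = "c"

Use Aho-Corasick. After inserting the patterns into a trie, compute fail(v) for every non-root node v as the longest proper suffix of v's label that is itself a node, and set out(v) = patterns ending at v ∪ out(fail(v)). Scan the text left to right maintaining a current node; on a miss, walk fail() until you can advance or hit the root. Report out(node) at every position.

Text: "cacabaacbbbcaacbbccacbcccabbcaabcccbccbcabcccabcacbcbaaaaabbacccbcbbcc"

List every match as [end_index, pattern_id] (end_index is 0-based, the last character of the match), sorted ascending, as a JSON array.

Build automaton:
Trie nodes:
  0='ε' goto a→7 b→4 c→1
  1='c' goto a→10 c→2  ←P7
  2='cc' goto c→3
  3='ccc' goto ·  ←P0
  4='b' goto a→6 c→5
  5='bc' goto c→17  ←P1
  6='ba' goto ·  ←P2
  7='a' goto a→8 c→14
  8='aa' goto b→9
  9='aab' goto ·  ←P3
  10='ca' goto c→11
  11='cac' goto b→12
  12='cacb' goto c→13
  13='cacbc' goto ·  ←P4
  14='ac' goto a→15
  15='aca' goto b→16
  16='acab' goto ·  ←P5
  17='bcc' goto ·  ←P6

BFS fail/out derivation:
  n1('c'): parent n0 fail=0; on 'c' 0 → fail=0;  out {7}∪∅={7}
  n4('b'): parent n0 fail=0; on 'b' 0 → fail=0;  out ∅∪∅=∅
  n7('a'): parent n0 fail=0; on 'a' 0 → fail=0;  out ∅∪∅=∅
  n2('cc'): parent n1 fail=0; on 'c' 0 → fail=1;  out ∅∪{7}={7}
  n5('bc'): parent n4 fail=0; on 'c' 0 → fail=1;  out {1}∪{7}={1,7}
  n6('ba'): parent n4 fail=0; on 'a' 0 → fail=7;  out {2}∪∅={2}
  n8('aa'): parent n7 fail=0; on 'a' 0 → fail=7;  out ∅∪∅=∅
  n10('ca'): parent n1 fail=0; on 'a' 0 → fail=7;  out ∅∪∅=∅
  n14('ac'): parent n7 fail=0; on 'c' 0 → fail=1;  out ∅∪{7}={7}
  n3('ccc'): parent n2 fail=1; on 'c' 1 → fail=2;  out {0}∪{7}={0,7}
  n9('aab'): parent n8 fail=7; on 'b' 7→0 → fail=4;  out {3}∪∅={3}
  n11('cac'): parent n10 fail=7; on 'c' 7 → fail=14;  out ∅∪{7}={7}
  n15('aca'): parent n14 fail=1; on 'a' 1 → fail=10;  out ∅∪∅=∅
  n17('bcc'): parent n5 fail=1; on 'c' 1 → fail=2;  out {6}∪{7}={6,7}
  n12('cacb'): parent n11 fail=14; on 'b' 14→1→0 → fail=4;  out ∅∪∅=∅
  n16('acab'): parent n15 fail=10; on 'b' 10→7→0 → fail=4;  out {5}∪∅={5}
  n13('cacbc'): parent n12 fail=4; on 'c' 4 → fail=5;  out {4}∪{1,7}={1,4,7}

Run:
[0] read 'c'  n0⇒n1  ** P7@[0:0]
[1] read 'a'  n1⇒n10
[2] read 'c'  n10⇒n11  ** P7@[2:2]
[3] read 'a'  n11⇒n15 (via fail)
[4] read 'b'  n15⇒n16  ** P5@[1:4]
[5] read 'a'  n16⇒n6 (via fail)  ** P2@[4:5]
[6] read 'a'  n6⇒n8 (via fail)
[7] read 'c'  n8⇒n14 (via fail)  ** P7@[7:7]
[8] read 'b'  n14⇒n4 (via fail)
[9] read 'b'  n4⇒n4 (via fail)
[10] read 'b'  n4⇒n4 (via fail)
[11] read 'c'  n4⇒n5  ** P1@[10:11],P7@[11:11]
[12] read 'a'  n5⇒n10 (via fail)
[13] read 'a'  n10⇒n8 (via fail)
[14] read 'c'  n8⇒n14 (via fail)  ** P7@[14:14]
[15] read 'b'  n14⇒n4 (via fail)
[16] read 'b'  n4⇒n4 (via fail)
[17] read 'c'  n4⇒n5  ** P1@[16:17],P7@[17:17]
[18] read 'c'  n5⇒n17  ** P6@[16:18],P7@[18:18]
[19] read 'a'  n17⇒n10 (via fail)
[20] read 'c'  n10⇒n11  ** P7@[20:20]
[21] read 'b'  n11⇒n12
[22] read 'c'  n12⇒n13  ** P1@[21:22],P4@[18:22],P7@[22:22]
[23] read 'c'  n13⇒n17 (via fail)  ** P6@[21:23],P7@[23:23]
[24] read 'c'  n17⇒n3 (via fail)  ** P0@[22:24],P7@[24:24]
[25] read 'a'  n3⇒n10 (via fail)
[26] read 'b'  n10⇒n4 (via fail)
[27] read 'b'  n4⇒n4 (via fail)
[28] read 'c'  n4⇒n5  ** P1@[27:28],P7@[28:28]
[29] read 'a'  n5⇒n10 (via fail)
[30] read 'a'  n10⇒n8 (via fail)
[31] read 'b'  n8⇒n9  ** P3@[29:31]
[32] read 'c'  n9⇒n5 (via fail)  ** P1@[31:32],P7@[32:32]
[33] read 'c'  n5⇒n17  ** P6@[31:33],P7@[33:33]
[34] read 'c'  n17⇒n3 (via fail)  ** P0@[32:34],P7@[34:34]
[35] read 'b'  n3⇒n4 (via fail)
[36] read 'c'  n4⇒n5  ** P1@[35:36],P7@[36:36]
[37] read 'c'  n5⇒n17  ** P6@[35:37],P7@[37:37]
[38] read 'b'  n17⇒n4 (via fail)
[39] read 'c'  n4⇒n5  ** P1@[38:39],P7@[39:39]
[40] read 'a'  n5⇒n10 (via fail)
[41] read 'b'  n10⇒n4 (via fail)
[42] read 'c'  n4⇒n5  ** P1@[41:42],P7@[42:42]
[43] read 'c'  n5⇒n17  ** P6@[41:43],P7@[43:43]
[44] read 'c'  n17⇒n3 (via fail)  ** P0@[42:44],P7@[44:44]
[45] read 'a'  n3⇒n10 (via fail)
[46] read 'b'  n10⇒n4 (via fail)
[47] read 'c'  n4⇒n5  ** P1@[46:47],P7@[47:47]
[48] read 'a'  n5⇒n10 (via fail)
[49] read 'c'  n10⇒n11  ** P7@[49:49]
[50] read 'b'  n11⇒n12
[51] read 'c'  n12⇒n13  ** P1@[50:51],P4@[47:51],P7@[51:51]
[52] read 'b'  n13⇒n4 (via fail)
[53] read 'a'  n4⇒n6  ** P2@[52:53]
[54] read 'a'  n6⇒n8 (via fail)
[55] read 'a'  n8⇒n8 (via fail)
[56] read 'a'  n8⇒n8 (via fail)
[57] read 'a'  n8⇒n8 (via fail)
[58] read 'b'  n8⇒n9  ** P3@[56:58]
[59] read 'b'  n9⇒n4 (via fail)
[60] read 'a'  n4⇒n6  ** P2@[59:60]
[61] read 'c'  n6⇒n14 (via fail)  ** P7@[61:61]
[62] read 'c'  n14⇒n2 (via fail)  ** P7@[62:62]
[63] read 'c'  n2⇒n3  ** P0@[61:63],P7@[63:63]
[64] read 'b'  n3⇒n4 (via fail)
[65] read 'c'  n4⇒n5  ** P1@[64:65],P7@[65:65]
[66] read 'b'  n5⇒n4 (via fail)
[67] read 'b'  n4⇒n4 (via fail)
[68] read 'c'  n4⇒n5  ** P1@[67:68],P7@[68:68]
[69] read 'c'  n5⇒n17  ** P6@[67:69],P7@[69:69]

Matches: [[0,7],[2,7],[4,5],[5,2],[7,7],[11,1],[11,7],[14,7],[17,1],[17,7],[18,6],[18,7],[20,7],[22,1],[22,4],[22,7],[23,6],[23,7],[24,0],[24,7],[28,1],[28,7],[31,3],[32,1],[32,7],[33,6],[33,7],[34,0],[34,7],[36,1],[36,7],[37,6],[37,7],[39,1],[39,7],[42,1],[42,7],[43,6],[43,7],[44,0],[44,7],[47,1],[47,7],[49,7],[51,1],[51,4],[51,7],[53,2],[58,3],[60,2],[61,7],[62,7],[63,0],[63,7],[65,1],[65,7],[68,1],[68,7],[69,6],[69,7]]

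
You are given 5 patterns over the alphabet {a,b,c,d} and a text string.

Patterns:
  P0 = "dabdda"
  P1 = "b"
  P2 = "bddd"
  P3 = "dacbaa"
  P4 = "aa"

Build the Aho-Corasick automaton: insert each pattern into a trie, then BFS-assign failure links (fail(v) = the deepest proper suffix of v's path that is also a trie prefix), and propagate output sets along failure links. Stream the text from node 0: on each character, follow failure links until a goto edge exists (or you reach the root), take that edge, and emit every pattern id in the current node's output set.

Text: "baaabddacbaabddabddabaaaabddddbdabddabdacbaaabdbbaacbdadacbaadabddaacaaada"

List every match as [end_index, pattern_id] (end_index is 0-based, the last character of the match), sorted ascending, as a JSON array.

Build:
Trie nodes:
  n0 'ε': a→15 b→7 d→1
  n1 'd': a→2
  n2 'da': b→3 c→11
  n3 'dab': d→4
  n4 'dabd': d→5
  n5 'dabdd': a→6
  n6 'dabdda': ·  ←P0
  n7 'b': d→8  ←P1
  n8 'bd': d→9
  n9 'bdd': d→10
  n10 'bddd': ·  ←P2
  n11 'dac': b→12
  n12 'dacb': a→13
  n13 'dacba': a→14
  n14 'dacbaa': ·  ←P3
  n15 'a': a→16
  n16 'aa': ·  ←P4

Failure links (BFS by depth):
  n1('d'): parent n0 fail=0; on 'd' 0 → fail=0;  out ∅∪∅=∅
  n7('b'): parent n0 fail=0; on 'b' 0 → fail=0;  out {1}∪∅={1}
  n15('a'): parent n0 fail=0; on 'a' 0 → fail=0;  out ∅∪∅=∅
  n2('da'): parent n1 fail=0; on 'a' 0 → fail=15;  out ∅∪∅=∅
  n8('bd'): parent n7 fail=0; on 'd' 0 → fail=1;  out ∅∪∅=∅
  n16('aa'): parent n15 fail=0; on 'a' 0 → fail=15;  out {4}∪∅={4}
  n3('dab'): parent n2 fail=15; on 'b' 15→0 → fail=7;  out ∅∪{1}={1}
  n9('bdd'): parent n8 fail=1; on 'd' 1→0 → fail=1;  out ∅∪∅=∅
  n11('dac'): parent n2 fail=15; on 'c' 15→0 → fail=0;  out ∅∪∅=∅
  n4('dabd'): parent n3 fail=7; on 'd' 7 → fail=8;  out ∅∪∅=∅
  n10('bddd'): parent n9 fail=1; on 'd' 1→0 → fail=1;  out {2}∪∅={2}
  n12('dacb'): parent n11 fail=0; on 'b' 0 → fail=7;  out ∅∪{1}={1}
  n5('dabdd'): parent n4 fail=8; on 'd' 8 → fail=9;  out ∅∪∅=∅
  n13('dacba'): parent n12 fail=7; on 'a' 7→0 → fail=15;  out ∅∪∅=∅
  n6('dabdda'): parent n5 fail=9; on 'a' 9→1 → fail=2;  out {0}∪∅={0}
  n14('dacbaa'): parent n13 fail=15; on 'a' 15 → fail=16;  out {3}∪{4}={3,4}

Scan:
[0] read 'b'  n0⇒n7  → match P1@[0:0]
[1] read 'a'  n7⇒n15 ·f
[2] read 'a'  n15⇒n16  → match P4@[1:2]
[3] read 'a'  n16⇒n16 ·f  → match P4@[2:3]
[4] read 'b'  n16⇒n7 ·f  → match P1@[4:4]
[5] read 'd'  n7⇒n8
[6] read 'd'  n8⇒n9
[7] read 'a'  n9⇒n2 ·f
[8] read 'c'  n2⇒n11
[9] read 'b'  n11⇒n12  → match P1@[9:9]
[10] read 'a'  n12⇒n13
[11] read 'a'  n13⇒n14  → match P3@[6:11],P4@[10:11]
[12] read 'b'  n14⇒n7 ·f  → match P1@[12:12]
[13] read 'd'  n7⇒n8
[14] read 'd'  n8⇒n9
[15] read 'a'  n9⇒n2 ·f
[16] read 'b'  n2⇒n3  → match P1@[16:16]
[17] read 'd'  n3⇒n4
[18] read 'd'  n4⇒n5
[19] read 'a'  n5⇒n6  → match P0@[14:19]
[20] read 'b'  n6⇒n3 ·f  → match P1@[20:20]
[21] read 'a'  n3⇒n15 ·f
[22] read 'a'  n15⇒n16  → match P4@[21:22]
[23] read 'a'  n16⇒n16 ·f  → match P4@[22:23]
[24] read 'a'  n16⇒n16 ·f  → match P4@[23:24]
[25] read 'b'  n16⇒n7 ·f  → match P1@[25:25]
[26] read 'd'  n7⇒n8
[27] read 'd'  n8⇒n9
[28] read 'd'  n9⇒n10  → match P2@[25:28]
[29] read 'd'  n10⇒n1 ·f
[30] read 'b'  n1⇒n7 ·f  → match P1@[30:30]
[31] read 'd'  n7⇒n8
[32] read 'a'  n8⇒n2 ·f
[33] read 'b'  n2⇒n3  → match P1@[33:33]
[34] read 'd'  n3⇒n4
[35] read 'd'  n4⇒n5
[36] read 'a'  n5⇒n6  → match P0@[31:36]
[37] read 'b'  n6⇒n3 ·f  → match P1@[37:37]
[38] read 'd'  n3⇒n4
[39] read 'a'  n4⇒n2 ·f
[40] read 'c'  n2⇒n11
[41] read 'b'  n11⇒n12  → match P1@[41:41]
[42] read 'a'  n12⇒n13
[43] read 'a'  n13⇒n14  → match P3@[38:43],P4@[42:43]
[44] read 'a'  n14⇒n16 ·f  → match P4@[43:44]
[45] read 'b'  n16⇒n7 ·f  → match P1@[45:45]
[46] read 'd'  n7⇒n8
[47] read 'b'  n8⇒n7 ·f  → match P1@[47:47]
[48] read 'b'  n7⇒n7 ·f  → match P1@[48:48]
[49] read 'a'  n7⇒n15 ·f
[50] read 'a'  n15⇒n16  → match P4@[49:50]
[51] read 'c'  n16⇒n0 ·f
[52] read 'b'  n0⇒n7  → match P1@[52:52]
[53] read 'd'  n7⇒n8
[54] read 'a'  n8⇒n2 ·f
[55] read 'd'  n2⇒n1 ·f
[56] read 'a'  n1⇒n2
[57] read 'c'  n2⇒n11
[58] read 'b'  n11⇒n12  → match P1@[58:58]
[59] read 'a'  n12⇒n13
[60] read 'a'  n13⇒n14  → match P3@[55:60],P4@[59:60]
[61] read 'd'  n14⇒n1 ·f
[62] read 'a'  n1⇒n2
[63] read 'b'  n2⇒n3  → match P1@[63:63]
[64] read 'd'  n3⇒n4
[65] read 'd'  n4⇒n5
[66] read 'a'  n5⇒n6  → match P0@[61:66]
[67] read 'a'  n6⇒n16 ·f  → match P4@[66:67]
[68] read 'c'  n16⇒n0 ·f
[69] read 'a'  n0⇒n15
[70] read 'a'  n15⇒n16  → match P4@[69:70]
[71] read 'a'  n16⇒n16 ·f  → match P4@[70:71]
[72] read 'd'  n16⇒n1 ·f
[73] read 'a'  n1⇒n2

Matches: [[0,1],[2,4],[3,4],[4,1],[9,1],[11,3],[11,4],[12,1],[16,1],[19,0],[20,1],[22,4],[23,4],[24,4],[25,1],[28,2],[30,1],[33,1],[36,0],[37,1],[41,1],[43,3],[43,4],[44,4],[45,1],[47,1],[48,1],[50,4],[52,1],[58,1],[60,3],[60,4],[63,1],[66,0],[67,4],[70,4],[71,4]]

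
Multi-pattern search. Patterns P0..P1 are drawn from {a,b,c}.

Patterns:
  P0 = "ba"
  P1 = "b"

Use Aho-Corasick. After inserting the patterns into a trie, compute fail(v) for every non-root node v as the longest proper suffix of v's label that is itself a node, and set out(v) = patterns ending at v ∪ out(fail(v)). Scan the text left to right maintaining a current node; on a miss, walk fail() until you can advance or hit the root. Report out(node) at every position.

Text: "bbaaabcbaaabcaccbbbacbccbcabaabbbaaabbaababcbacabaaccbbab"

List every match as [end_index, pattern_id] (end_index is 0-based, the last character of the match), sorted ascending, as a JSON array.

Build:
Trie (insert patterns):
  n0 'ε': b→1
  n1 'b': a→2  [P1 ends]
  n2 'ba': ·  [P0 ends]

BFS fail/out derivation:
  fail(1) 'b': from fail(0)=0 chase 'b': 0 ⇒ 0;  out={1}∪out(0)={1}
  fail(2) 'ba': from fail(1)=0 chase 'a': 0 ⇒ 0;  out={0}∪out(0)={0}

Run:
pos 0 'b': at 1  emit P1@[0:0]
pos 1 'b': at 1 (fail-walked)  emit P1@[1:1]
pos 2 'a': at 2  emit P0@[1:2]
pos 3 'a': at 0 (fail-walked)
pos 4 'a': at 0
pos 5 'b': at 1  emit P1@[5:5]
pos 6 'c': at 0 (fail-walked)
pos 7 'b': at 1  emit P1@[7:7]
pos 8 'a': at 2  emit P0@[7:8]
pos 9 'a': at 0 (fail-walked)
pos 10 'a': at 0
pos 11 'b': at 1  emit P1@[11:11]
pos 12 'c': at 0 (fail-walked)
pos 13 'a': at 0
pos 14 'c': at 0
pos 15 'c': at 0
pos 16 'b': at 1  emit P1@[16:16]
pos 17 'b': at 1 (fail-walked)  emit P1@[17:17]
pos 18 'b': at 1 (fail-walked)  emit P1@[18:18]
pos 19 'a': at 2  emit P0@[18:19]
pos 20 'c': at 0 (fail-walked)
pos 21 'b': at 1  emit P1@[21:21]
pos 22 'c': at 0 (fail-walked)
pos 23 'c': at 0
pos 24 'b': at 1  emit P1@[24:24]
pos 25 'c': at 0 (fail-walked)
pos 26 'a': at 0
pos 27 'b': at 1  emit P1@[27:27]
pos 28 'a': at 2  emit P0@[27:28]
pos 29 'a': at 0 (fail-walked)
pos 30 'b': at 1  emit P1@[30:30]
pos 31 'b': at 1 (fail-walked)  emit P1@[31:31]
pos 32 'b': at 1 (fail-walked)  emit P1@[32:32]
pos 33 'a': at 2  emit P0@[32:33]
pos 34 'a': at 0 (fail-walked)
pos 35 'a': at 0
pos 36 'b': at 1  emit P1@[36:36]
pos 37 'b': at 1 (fail-walked)  emit P1@[37:37]
pos 38 'a': at 2  emit P0@[37:38]
pos 39 'a': at 0 (fail-walked)
pos 40 'b': at 1  emit P1@[40:40]
pos 41 'a': at 2  emit P0@[40:41]
pos 42 'b': at 1 (fail-walked)  emit P1@[42:42]
pos 43 'c': at 0 (fail-walked)
pos 44 'b': at 1  emit P1@[44:44]
pos 45 'a': at 2  emit P0@[44:45]
pos 46 'c': at 0 (fail-walked)
pos 47 'a': at 0
pos 48 'b': at 1  emit P1@[48:48]
pos 49 'a': at 2  emit P0@[48:49]
pos 50 'a': at 0 (fail-walked)
pos 51 'c': at 0
pos 52 'c': at 0
pos 53 'b': at 1  emit P1@[53:53]
pos 54 'b': at 1 (fail-walked)  emit P1@[54:54]
pos 55 'a': at 2  emit P0@[54:55]
pos 56 'b': at 1 (fail-walked)  emit P1@[56:56]

All matches (sorted): [[0,1],[1,1],[2,0],[5,1],[7,1],[8,0],[11,1],[16,1],[17,1],[18,1],[19,0],[21,1],[24,1],[27,1],[28,0],[30,1],[31,1],[32,1],[33,0],[36,1],[37,1],[38,0],[40,1],[41,0],[42,1],[44,1],[45,0],[48,1],[49,0],[53,1],[54,1],[55,0],[56,1]]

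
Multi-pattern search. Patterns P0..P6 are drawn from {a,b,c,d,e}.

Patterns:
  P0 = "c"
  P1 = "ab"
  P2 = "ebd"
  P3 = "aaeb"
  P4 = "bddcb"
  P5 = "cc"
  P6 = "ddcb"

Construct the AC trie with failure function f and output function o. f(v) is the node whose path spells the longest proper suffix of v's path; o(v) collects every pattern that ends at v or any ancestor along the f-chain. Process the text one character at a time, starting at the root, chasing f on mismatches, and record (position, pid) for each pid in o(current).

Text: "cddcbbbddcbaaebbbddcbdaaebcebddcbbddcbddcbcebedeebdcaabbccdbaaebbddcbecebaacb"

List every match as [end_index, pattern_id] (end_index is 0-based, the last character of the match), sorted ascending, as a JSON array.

Build:
Trie (insert patterns):
  n0 'ε': a→2 b→10 c→1 d→16 e→4
  n1 'c': c→15  [P0 ends]
  n2 'a': a→7 b→3
  n3 'ab': ·  [P1 ends]
  n4 'e': b→5
  n5 'eb': d→6
  n6 'ebd': ·  [P2 ends]
  n7 'aa': e→8
  n8 'aae': b→9
  n9 'aaeb': ·  [P3 ends]
  n10 'b': d→11
  n11 'bd': d→12
  n12 'bdd': c→13
  n13 'bddc': b→14
  n14 'bddcb': ·  [P4 ends]
  n15 'cc': ·  [P5 ends]
  n16 'd': d→17
  n17 'dd': c→18
  n18 'ddc': b→19
  n19 'ddcb': ·  [P6 ends]

Failure links (BFS by depth):
  fail(1) 'c': from fail(0)=0 chase 'c': 0 ⇒ 0;  out={0}∪out(0)={0}
  fail(2) 'a': from fail(0)=0 chase 'a': 0 ⇒ 0;  out=∅∪out(0)=∅
  fail(4) 'e': from fail(0)=0 chase 'e': 0 ⇒ 0;  out=∅∪out(0)=∅
  fail(10) 'b': from fail(0)=0 chase 'b': 0 ⇒ 0;  out=∅∪out(0)=∅
  fail(16) 'd': from fail(0)=0 chase 'd': 0 ⇒ 0;  out=∅∪out(0)=∅
  fail(3) 'ab': from fail(2)=0 chase 'b': 0 ⇒ 10;  out={1}∪out(10)={1}
  fail(5) 'eb': from fail(4)=0 chase 'b': 0 ⇒ 10;  out=∅∪out(10)=∅
  fail(7) 'aa': from fail(2)=0 chase 'a': 0 ⇒ 2;  out=∅∪out(2)=∅
  fail(11) 'bd': from fail(10)=0 chase 'd': 0 ⇒ 16;  out=∅∪out(16)=∅
  fail(15) 'cc': from fail(1)=0 chase 'c': 0 ⇒ 1;  out={5}∪out(1)={0,5}
  fail(17) 'dd': from fail(16)=0 chase 'd': 0 ⇒ 16;  out=∅∪out(16)=∅
  fail(6) 'ebd': from fail(5)=10 chase 'd': 10 ⇒ 11;  out={2}∪out(11)={2}
  fail(8) 'aae': from fail(7)=2 chase 'e': 2→0 ⇒ 4;  out=∅∪out(4)=∅
  fail(12) 'bdd': from fail(11)=16 chase 'd': 16 ⇒ 17;  out=∅∪out(17)=∅
  fail(18) 'ddc': from fail(17)=16 chase 'c': 16→0 ⇒ 1;  out=∅∪out(1)={0}
  fail(9) 'aaeb': from fail(8)=4 chase 'b': 4 ⇒ 5;  out={3}∪out(5)={3}
  fail(13) 'bddc': from fail(12)=17 chase 'c': 17 ⇒ 18;  out=∅∪out(18)={0}
  fail(19) 'ddcb': from fail(18)=1 chase 'b': 1→0 ⇒ 10;  out={6}∪out(10)={6}
  fail(14) 'bddcb': from fail(13)=18 chase 'b': 18 ⇒ 19;  out={4}∪out(19)={4,6}

Text stream:
i=0 'c': node 0→1  ** P0@[0:0]
i=1 'd': node 1→16 (fail-walked)
i=2 'd': node 16→17
i=3 'c': node 17→18  ** P0@[3:3]
i=4 'b': node 18→19  ** P6@[1:4]
i=5 'b': node 19→10 (fail-walked)
i=6 'b': node 10→10 (fail-walked)
i=7 'd': node 10→11
i=8 'd': node 11→12
i=9 'c': node 12→13  ** P0@[9:9]
i=10 'b': node 13→14  ** P4@[6:10],P6@[7:10]
i=11 'a': node 14→2 (fail-walked)
i=12 'a': node 2→7
i=13 'e': node 7→8
i=14 'b': node 8→9  ** P3@[11:14]
i=15 'b': node 9→10 (fail-walked)
i=16 'b': node 10→10 (fail-walked)
i=17 'd': node 10→11
i=18 'd': node 11→12
i=19 'c': node 12→13  ** P0@[19:19]
i=20 'b': node 13→14  ** P4@[16:20],P6@[17:20]
i=21 'd': node 14→11 (fail-walked)
i=22 'a': node 11→2 (fail-walked)
i=23 'a': node 2→7
i=24 'e': node 7→8
i=25 'b': node 8→9  ** P3@[22:25]
i=26 'c': node 9→1 (fail-walked)  ** P0@[26:26]
i=27 'e': node 1→4 (fail-walked)
i=28 'b': node 4→5
i=29 'd': node 5→6  ** P2@[27:29]
i=30 'd': node 6→12 (fail-walked)
i=31 'c': node 12→13  ** P0@[31:31]
i=32 'b': node 13→14  ** P4@[28:32],P6@[29:32]
i=33 'b': node 14→10 (fail-walked)
i=34 'd': node 10→11
i=35 'd': node 11→12
i=36 'c': node 12→13  ** P0@[36:36]
i=37 'b': node 13→14  ** P4@[33:37],P6@[34:37]
i=38 'd': node 14→11 (fail-walked)
i=39 'd': node 11→12
i=40 'c': node 12→13  ** P0@[40:40]
i=41 'b': node 13→14  ** P4@[37:41],P6@[38:41]
i=42 'c': node 14→1 (fail-walked)  ** P0@[42:42]
i=43 'e': node 1→4 (fail-walked)
i=44 'b': node 4→5
i=45 'e': node 5→4 (fail-walked)
i=46 'd': node 4→16 (fail-walked)
i=47 'e': node 16→4 (fail-walked)
i=48 'e': node 4→4 (fail-walked)
i=49 'b': node 4→5
i=50 'd': node 5→6  ** P2@[48:50]
i=51 'c': node 6→1 (fail-walked)  ** P0@[51:51]
i=52 'a': node 1→2 (fail-walked)
i=53 'a': node 2→7
i=54 'b': node 7→3 (fail-walked)  ** P1@[53:54]
i=55 'b': node 3→10 (fail-walked)
i=56 'c': node 10→1 (fail-walked)  ** P0@[56:56]
i=57 'c': node 1→15  ** P0@[57:57],P5@[56:57]
i=58 'd': node 15→16 (fail-walked)
i=59 'b': node 16→10 (fail-walked)
i=60 'a': node 10→2 (fail-walked)
i=61 'a': node 2→7
i=62 'e': node 7→8
i=63 'b': node 8→9  ** P3@[60:63]
i=64 'b': node 9→10 (fail-walked)
i=65 'd': node 10→11
i=66 'd': node 11→12
i=67 'c': node 12→13  ** P0@[67:67]
i=68 'b': node 13→14  ** P4@[64:68],P6@[65:68]
i=69 'e': node 14→4 (fail-walked)
i=70 'c': node 4→1 (fail-walked)  ** P0@[70:70]
i=71 'e': node 1→4 (fail-walked)
i=72 'b': node 4→5
i=73 'a': node 5→2 (fail-walked)
i=74 'a': node 2→7
i=75 'c': node 7→1 (fail-walked)  ** P0@[75:75]
i=76 'b': node 1→10 (fail-walked)

Result: [[0,0],[3,0],[4,6],[9,0],[10,4],[10,6],[14,3],[19,0],[20,4],[20,6],[25,3],[26,0],[29,2],[31,0],[32,4],[32,6],[36,0],[37,4],[37,6],[40,0],[41,4],[41,6],[42,0],[50,2],[51,0],[54,1],[56,0],[57,0],[57,5],[63,3],[67,0],[68,4],[68,6],[70,0],[75,0]]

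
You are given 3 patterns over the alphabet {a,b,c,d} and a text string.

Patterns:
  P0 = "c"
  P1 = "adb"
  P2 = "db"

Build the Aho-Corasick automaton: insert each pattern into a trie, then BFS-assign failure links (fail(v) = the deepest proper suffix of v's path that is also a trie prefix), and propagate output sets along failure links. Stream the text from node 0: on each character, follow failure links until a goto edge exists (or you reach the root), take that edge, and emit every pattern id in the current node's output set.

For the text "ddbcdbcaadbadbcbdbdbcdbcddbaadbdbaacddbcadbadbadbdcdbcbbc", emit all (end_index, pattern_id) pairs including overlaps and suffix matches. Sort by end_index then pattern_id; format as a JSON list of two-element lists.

Construct AC machine:
Trie nodes:
  0='ε' goto a→2 c→1 d→5
  1='c' goto ·  ←P0
  2='a' goto d→3
  3='ad' goto b→4
  4='adb' goto ·  ←P1
  5='d' goto b→6
  6='db' goto ·  ←P2

Failure links (BFS by depth):
  n1('c'): parent n0 fail=0; on 'c' 0 → fail=0;  out {0}∪∅={0}
  n2('a'): parent n0 fail=0; on 'a' 0 → fail=0;  out ∅∪∅=∅
  n5('d'): parent n0 fail=0; on 'd' 0 → fail=0;  out ∅∪∅=∅
  n3('ad'): parent n2 fail=0; on 'd' 0 → fail=5;  out ∅∪∅=∅
  n6('db'): parent n5 fail=0; on 'b' 0 → fail=0;  out {2}∪∅={2}
  n4('adb'): parent n3 fail=5; on 'b' 5 → fail=6;  out {1}∪{2}={1,2}

Scan:
i=0 'd': node 0→5
i=1 'd': node 5→5 ·f
i=2 'b': node 5→6  emit P2@[1:2]
i=3 'c': node 6→1 ·f  emit P0@[3:3]
i=4 'd': node 1→5 ·f
i=5 'b': node 5→6  emit P2@[4:5]
i=6 'c': node 6→1 ·f  emit P0@[6:6]
i=7 'a': node 1→2 ·f
i=8 'a': node 2→2 ·f
i=9 'd': node 2→3
i=10 'b': node 3→4  emit P1@[8:10],P2@[9:10]
i=11 'a': node 4→2 ·f
i=12 'd': node 2→3
i=13 'b': node 3→4  emit P1@[11:13],P2@[12:13]
i=14 'c': node 4→1 ·f  emit P0@[14:14]
i=15 'b': node 1→0 ·f
i=16 'd': node 0→5
i=17 'b': node 5→6  emit P2@[16:17]
i=18 'd': node 6→5 ·f
i=19 'b': node 5→6  emit P2@[18:19]
i=20 'c': node 6→1 ·f  emit P0@[20:20]
i=21 'd': node 1→5 ·f
i=22 'b': node 5→6  emit P2@[21:22]
i=23 'c': node 6→1 ·f  emit P0@[23:23]
i=24 'd': node 1→5 ·f
i=25 'd': node 5→5 ·f
i=26 'b': node 5→6  emit P2@[25:26]
i=27 'a': node 6→2 ·f
i=28 'a': node 2→2 ·f
i=29 'd': node 2→3
i=30 'b': node 3→4  emit P1@[28:30],P2@[29:30]
i=31 'd': node 4→5 ·f
i=32 'b': node 5→6  emit P2@[31:32]
i=33 'a': node 6→2 ·f
i=34 'a': node 2→2 ·f
i=35 'c': node 2→1 ·f  emit P0@[35:35]
i=36 'd': node 1→5 ·f
i=37 'd': node 5→5 ·f
i=38 'b': node 5→6  emit P2@[37:38]
i=39 'c': node 6→1 ·f  emit P0@[39:39]
i=40 'a': node 1→2 ·f
i=41 'd': node 2→3
i=42 'b': node 3→4  emit P1@[40:42],P2@[41:42]
i=43 'a': node 4→2 ·f
i=44 'd': node 2→3
i=45 'b': node 3→4  emit P1@[43:45],P2@[44:45]
i=46 'a': node 4→2 ·f
i=47 'd': node 2→3
i=48 'b': node 3→4  emit P1@[46:48],P2@[47:48]
i=49 'd': node 4→5 ·f
i=50 'c': node 5→1 ·f  emit P0@[50:50]
i=51 'd': node 1→5 ·f
i=52 'b': node 5→6  emit P2@[51:52]
i=53 'c': node 6→1 ·f  emit P0@[53:53]
i=54 'b': node 1→0 ·f
i=55 'b': node 0→0
i=56 'c': node 0→1  emit P0@[56:56]

Result: [[2,2],[3,0],[5,2],[6,0],[10,1],[10,2],[13,1],[13,2],[14,0],[17,2],[19,2],[20,0],[22,2],[23,0],[26,2],[30,1],[30,2],[32,2],[35,0],[38,2],[39,0],[42,1],[42,2],[45,1],[45,2],[48,1],[48,2],[50,0],[52,2],[53,0],[56,0]]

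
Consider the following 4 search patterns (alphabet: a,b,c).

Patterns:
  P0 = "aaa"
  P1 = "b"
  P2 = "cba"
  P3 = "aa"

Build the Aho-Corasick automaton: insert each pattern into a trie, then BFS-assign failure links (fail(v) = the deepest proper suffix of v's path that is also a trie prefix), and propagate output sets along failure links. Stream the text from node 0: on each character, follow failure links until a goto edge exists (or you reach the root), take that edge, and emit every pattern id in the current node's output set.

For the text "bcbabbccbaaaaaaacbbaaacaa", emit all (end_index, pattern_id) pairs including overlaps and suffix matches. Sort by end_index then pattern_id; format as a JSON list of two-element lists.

Construct AC machine:
Trie (insert patterns):
  0='ε' goto a→1 b→4 c→5
  1='a' goto a→2
  2='aa' goto a→3  ←P3
  3='aaa' goto ·  ←P0
  4='b' goto ·  ←P1
  5='c' goto b→6
  6='cb' goto a→7
  7='cba' goto ·  ←P2

Failure links (BFS by depth):
  fail(1) 'a': from fail(0)=0 chase 'a': 0 ⇒ 0;  out=∅∪out(0)=∅
  fail(4) 'b': from fail(0)=0 chase 'b': 0 ⇒ 0;  out={1}∪out(0)={1}
  fail(5) 'c': from fail(0)=0 chase 'c': 0 ⇒ 0;  out=∅∪out(0)=∅
  fail(2) 'aa': from fail(1)=0 chase 'a': 0 ⇒ 1;  out={3}∪out(1)={3}
  fail(6) 'cb': from fail(5)=0 chase 'b': 0 ⇒ 4;  out=∅∪out(4)={1}
  fail(3) 'aaa': from fail(2)=1 chase 'a': 1 ⇒ 2;  out={0}∪out(2)={0,3}
  fail(7) 'cba': from fail(6)=4 chase 'a': 4→0 ⇒ 1;  out={2}∪out(1)={2}

Text stream:
i=0 'b': node 0→4  ** P1@[0:0]
i=1 'c': node 4→5 ·f
i=2 'b': node 5→6  ** P1@[2:2]
i=3 'a': node 6→7  ** P2@[1:3]
i=4 'b': node 7→4 ·f  ** P1@[4:4]
i=5 'b': node 4→4 ·f  ** P1@[5:5]
i=6 'c': node 4→5 ·f
i=7 'c': node 5→5 ·f
i=8 'b': node 5→6  ** P1@[8:8]
i=9 'a': node 6→7  ** P2@[7:9]
i=10 'a': node 7→2 ·f  ** P3@[9:10]
i=11 'a': node 2→3  ** P0@[9:11],P3@[10:11]
i=12 'a': node 3→3 ·f  ** P0@[10:12],P3@[11:12]
i=13 'a': node 3→3 ·f  ** P0@[11:13],P3@[12:13]
i=14 'a': node 3→3 ·f  ** P0@[12:14],P3@[13:14]
i=15 'a': node 3→3 ·f  ** P0@[13:15],P3@[14:15]
i=16 'c': node 3→5 ·f
i=17 'b': node 5→6  ** P1@[17:17]
i=18 'b': node 6→4 ·f  ** P1@[18:18]
i=19 'a': node 4→1 ·f
i=20 'a': node 1→2  ** P3@[19:20]
i=21 'a': node 2→3  ** P0@[19:21],P3@[20:21]
i=22 'c': node 3→5 ·f
i=23 'a': node 5→1 ·f
i=24 'a': node 1→2  ** P3@[23:24]

Result: [[0,1],[2,1],[3,2],[4,1],[5,1],[8,1],[9,2],[10,3],[11,0],[11,3],[12,0],[12,3],[13,0],[13,3],[14,0],[14,3],[15,0],[15,3],[17,1],[18,1],[20,3],[21,0],[21,3],[24,3]]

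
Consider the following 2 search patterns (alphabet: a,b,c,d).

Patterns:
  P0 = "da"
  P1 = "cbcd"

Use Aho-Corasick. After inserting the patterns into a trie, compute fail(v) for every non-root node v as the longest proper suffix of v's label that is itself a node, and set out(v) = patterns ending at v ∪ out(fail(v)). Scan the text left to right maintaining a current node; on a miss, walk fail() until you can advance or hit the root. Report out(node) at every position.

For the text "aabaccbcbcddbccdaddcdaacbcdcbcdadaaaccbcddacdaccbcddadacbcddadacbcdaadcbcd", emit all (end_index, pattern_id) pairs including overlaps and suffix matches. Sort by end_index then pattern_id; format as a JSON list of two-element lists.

Build automaton:
Trie nodes:
  n0 'ε': c→3 d→1
  n1 'd': a→2
  n2 'da': ·  ←P0
  n3 'c': b→4
  n4 'cb': c→5
  n5 'cbc': d→6
  n6 'cbcd': ·  ←P1

BFS fail/out derivation:
  fail(1) 'd': from fail(0)=0 chase 'd': 0 ⇒ 0;  out=∅∪out(0)=∅
  fail(3) 'c': from fail(0)=0 chase 'c': 0 ⇒ 0;  out=∅∪out(0)=∅
  fail(2) 'da': from fail(1)=0 chase 'a': 0 ⇒ 0;  out={0}∪out(0)={0}
  fail(4) 'cb': from fail(3)=0 chase 'b': 0 ⇒ 0;  out=∅∪out(0)=∅
  fail(5) 'cbc': from fail(4)=0 chase 'c': 0 ⇒ 3;  out=∅∪out(3)=∅
  fail(6) 'cbcd': from fail(5)=3 chase 'd': 3→0 ⇒ 1;  out={1}∪out(1)={1}

Text stream:
pos 0 'a': at 0
pos 1 'a': at 0
pos 2 'b': at 0
pos 3 'a': at 0
pos 4 'c': at 3
pos 5 'c': at 3 ·f
pos 6 'b': at 4
pos 7 'c': at 5
pos 8 'b': at 4 ·f
pos 9 'c': at 5
pos 10 'd': at 6  emit P1@[7:10]
pos 11 'd': at 1 ·f
pos 12 'b': at 0 ·f
pos 13 'c': at 3
pos 14 'c': at 3 ·f
pos 15 'd': at 1 ·f
pos 16 'a': at 2  emit P0@[15:16]
pos 17 'd': at 1 ·f
pos 18 'd': at 1 ·f
pos 19 'c': at 3 ·f
pos 20 'd': at 1 ·f
pos 21 'a': at 2  emit P0@[20:21]
pos 22 'a': at 0 ·f
pos 23 'c': at 3
pos 24 'b': at 4
pos 25 'c': at 5
pos 26 'd': at 6  emit P1@[23:26]
pos 27 'c': at 3 ·f
pos 28 'b': at 4
pos 29 'c': at 5
pos 30 'd': at 6  emit P1@[27:30]
pos 31 'a': at 2 ·f  emit P0@[30:31]
pos 32 'd': at 1 ·f
pos 33 'a': at 2  emit P0@[32:33]
pos 34 'a': at 0 ·f
pos 35 'a': at 0
pos 36 'c': at 3
pos 37 'c': at 3 ·f
pos 38 'b': at 4
pos 39 'c': at 5
pos 40 'd': at 6  emit P1@[37:40]
pos 41 'd': at 1 ·f
pos 42 'a': at 2  emit P0@[41:42]
pos 43 'c': at 3 ·f
pos 44 'd': at 1 ·f
pos 45 'a': at 2  emit P0@[44:45]
pos 46 'c': at 3 ·f
pos 47 'c': at 3 ·f
pos 48 'b': at 4
pos 49 'c': at 5
pos 50 'd': at 6  emit P1@[47:50]
pos 51 'd': at 1 ·f
pos 52 'a': at 2  emit P0@[51:52]
pos 53 'd': at 1 ·f
pos 54 'a': at 2  emit P0@[53:54]
pos 55 'c': at 3 ·f
pos 56 'b': at 4
pos 57 'c': at 5
pos 58 'd': at 6  emit P1@[55:58]
pos 59 'd': at 1 ·f
pos 60 'a': at 2  emit P0@[59:60]
pos 61 'd': at 1 ·f
pos 62 'a': at 2  emit P0@[61:62]
pos 63 'c': at 3 ·f
pos 64 'b': at 4
pos 65 'c': at 5
pos 66 'd': at 6  emit P1@[63:66]
pos 67 'a': at 2 ·f  emit P0@[66:67]
pos 68 'a': at 0 ·f
pos 69 'd': at 1
pos 70 'c': at 3 ·f
pos 71 'b': at 4
pos 72 'c': at 5
pos 73 'd': at 6  emit P1@[70:73]

Matches: [[10,1],[16,0],[21,0],[26,1],[30,1],[31,0],[33,0],[40,1],[42,0],[45,0],[50,1],[52,0],[54,0],[58,1],[60,0],[62,0],[66,1],[67,0],[73,1]]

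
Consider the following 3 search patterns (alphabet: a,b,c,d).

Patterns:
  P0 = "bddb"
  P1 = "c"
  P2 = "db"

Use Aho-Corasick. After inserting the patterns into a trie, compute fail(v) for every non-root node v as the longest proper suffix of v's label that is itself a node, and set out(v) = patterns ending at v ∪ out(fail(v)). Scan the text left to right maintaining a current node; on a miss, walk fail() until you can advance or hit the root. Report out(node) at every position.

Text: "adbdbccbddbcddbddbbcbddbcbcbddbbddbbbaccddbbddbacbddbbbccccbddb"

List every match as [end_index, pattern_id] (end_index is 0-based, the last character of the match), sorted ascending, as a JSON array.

Construct AC machine:
Trie (insert patterns):
  n0 'ε': b→1 c→5 d→6
  n1 'b': d→2
  n2 'bd': d→3
  n3 'bdd': b→4
  n4 'bddb': ·  [P0 ends]
  n5 'c': ·  [P1 ends]
  n6 'd': b→7
  n7 'db': ·  [P2 ends]

Failure links (BFS by depth):
  n1('b'): parent n0 fail=0; on 'b' 0 → fail=0;  out ∅∪∅=∅
  n5('c'): parent n0 fail=0; on 'c' 0 → fail=0;  out {1}∪∅={1}
  n6('d'): parent n0 fail=0; on 'd' 0 → fail=0;  out ∅∪∅=∅
  n2('bd'): parent n1 fail=0; on 'd' 0 → fail=6;  out ∅∪∅=∅
  n7('db'): parent n6 fail=0; on 'b' 0 → fail=1;  out {2}∪∅={2}
  n3('bdd'): parent n2 fail=6; on 'd' 6→0 → fail=6;  out ∅∪∅=∅
  n4('bddb'): parent n3 fail=6; on 'b' 6 → fail=7;  out {0}∪{2}={0,2}

Run:
pos 0 'a': at 0
pos 1 'd': at 6
pos 2 'b': at 7  ** P2@[1:2]
pos 3 'd': at 2 ·f
pos 4 'b': at 7 ·f  ** P2@[3:4]
pos 5 'c': at 5 ·f  ** P1@[5:5]
pos 6 'c': at 5 ·f  ** P1@[6:6]
pos 7 'b': at 1 ·f
pos 8 'd': at 2
pos 9 'd': at 3
pos 10 'b': at 4  ** P0@[7:10],P2@[9:10]
pos 11 'c': at 5 ·f  ** P1@[11:11]
pos 12 'd': at 6 ·f
pos 13 'd': at 6 ·f
pos 14 'b': at 7  ** P2@[13:14]
pos 15 'd': at 2 ·f
pos 16 'd': at 3
pos 17 'b': at 4  ** P0@[14:17],P2@[16:17]
pos 18 'b': at 1 ·f
pos 19 'c': at 5 ·f  ** P1@[19:19]
pos 20 'b': at 1 ·f
pos 21 'd': at 2
pos 22 'd': at 3
pos 23 'b': at 4  ** P0@[20:23],P2@[22:23]
pos 24 'c': at 5 ·f  ** P1@[24:24]
pos 25 'b': at 1 ·f
pos 26 'c': at 5 ·f  ** P1@[26:26]
pos 27 'b': at 1 ·f
pos 28 'd': at 2
pos 29 'd': at 3
pos 30 'b': at 4  ** P0@[27:30],P2@[29:30]
pos 31 'b': at 1 ·f
pos 32 'd': at 2
pos 33 'd': at 3
pos 34 'b': at 4  ** P0@[31:34],P2@[33:34]
pos 35 'b': at 1 ·f
pos 36 'b': at 1 ·f
pos 37 'a': at 0 ·f
pos 38 'c': at 5  ** P1@[38:38]
pos 39 'c': at 5 ·f  ** P1@[39:39]
pos 40 'd': at 6 ·f
pos 41 'd': at 6 ·f
pos 42 'b': at 7  ** P2@[41:42]
pos 43 'b': at 1 ·f
pos 44 'd': at 2
pos 45 'd': at 3
pos 46 'b': at 4  ** P0@[43:46],P2@[45:46]
pos 47 'a': at 0 ·f
pos 48 'c': at 5  ** P1@[48:48]
pos 49 'b': at 1 ·f
pos 50 'd': at 2
pos 51 'd': at 3
pos 52 'b': at 4  ** P0@[49:52],P2@[51:52]
pos 53 'b': at 1 ·f
pos 54 'b': at 1 ·f
pos 55 'c': at 5 ·f  ** P1@[55:55]
pos 56 'c': at 5 ·f  ** P1@[56:56]
pos 57 'c': at 5 ·f  ** P1@[57:57]
pos 58 'c': at 5 ·f  ** P1@[58:58]
pos 59 'b': at 1 ·f
pos 60 'd': at 2
pos 61 'd': at 3
pos 62 'b': at 4  ** P0@[59:62],P2@[61:62]

All matches (sorted): [[2,2],[4,2],[5,1],[6,1],[10,0],[10,2],[11,1],[14,2],[17,0],[17,2],[19,1],[23,0],[23,2],[24,1],[26,1],[30,0],[30,2],[34,0],[34,2],[38,1],[39,1],[42,2],[46,0],[46,2],[48,1],[52,0],[52,2],[55,1],[56,1],[57,1],[58,1],[62,0],[62,2]]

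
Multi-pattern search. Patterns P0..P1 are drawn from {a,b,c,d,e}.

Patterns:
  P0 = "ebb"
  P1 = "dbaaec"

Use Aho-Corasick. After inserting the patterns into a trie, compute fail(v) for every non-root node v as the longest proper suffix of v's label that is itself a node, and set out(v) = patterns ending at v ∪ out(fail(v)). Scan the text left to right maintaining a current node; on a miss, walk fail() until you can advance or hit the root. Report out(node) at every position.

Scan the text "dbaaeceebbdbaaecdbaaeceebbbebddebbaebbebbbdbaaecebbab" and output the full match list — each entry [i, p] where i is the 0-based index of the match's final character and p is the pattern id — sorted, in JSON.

Construct AC machine:
Trie nodes:
  0='ε' goto d→4 e→1
  1='e' goto b→2
  2='eb' goto b→3
  3='ebb' goto ·  ←P0
  4='d' goto b→5
  5='db' goto a→6
  6='dba' goto a→7
  7='dbaa' goto e→8
  8='dbaae' goto c→9
  9='dbaaec' goto ·  ←P1

BFS fail/out derivation:
  fail(1) 'e': from fail(0)=0 chase 'e': 0 ⇒ 0;  out=∅∪out(0)=∅
  fail(4) 'd': from fail(0)=0 chase 'd': 0 ⇒ 0;  out=∅∪out(0)=∅
  fail(2) 'eb': from fail(1)=0 chase 'b': 0 ⇒ 0;  out=∅∪out(0)=∅
  fail(5) 'db': from fail(4)=0 chase 'b': 0 ⇒ 0;  out=∅∪out(0)=∅
  fail(3) 'ebb': from fail(2)=0 chase 'b': 0 ⇒ 0;  out={0}∪out(0)={0}
  fail(6) 'dba': from fail(5)=0 chase 'a': 0 ⇒ 0;  out=∅∪out(0)=∅
  fail(7) 'dbaa': from fail(6)=0 chase 'a': 0 ⇒ 0;  out=∅∪out(0)=∅
  fail(8) 'dbaae': from fail(7)=0 chase 'e': 0 ⇒ 1;  out=∅∪out(1)=∅
  fail(9) 'dbaaec': from fail(8)=1 chase 'c': 1→0 ⇒ 0;  out={1}∪out(0)={1}

Run:
[0] read 'd'  n0⇒n4
[1] read 'b'  n4⇒n5
[2] read 'a'  n5⇒n6
[3] read 'a'  n6⇒n7
[4] read 'e'  n7⇒n8
[5] read 'c'  n8⇒n9  emit P1@[0:5]
[6] read 'e'  n9⇒n1 (fail-walked)
[7] read 'e'  n1⇒n1 (fail-walked)
[8] read 'b'  n1⇒n2
[9] read 'b'  n2⇒n3  emit P0@[7:9]
[10] read 'd'  n3⇒n4 (fail-walked)
[11] read 'b'  n4⇒n5
[12] read 'a'  n5⇒n6
[13] read 'a'  n6⇒n7
[14] read 'e'  n7⇒n8
[15] read 'c'  n8⇒n9  emit P1@[10:15]
[16] read 'd'  n9⇒n4 (fail-walked)
[17] read 'b'  n4⇒n5
[18] read 'a'  n5⇒n6
[19] read 'a'  n6⇒n7
[20] read 'e'  n7⇒n8
[21] read 'c'  n8⇒n9  emit P1@[16:21]
[22] read 'e'  n9⇒n1 (fail-walked)
[23] read 'e'  n1⇒n1 (fail-walked)
[24] read 'b'  n1⇒n2
[25] read 'b'  n2⇒n3  emit P0@[23:25]
[26] read 'b'  n3⇒n0 (fail-walked)
[27] read 'e'  n0⇒n1
[28] read 'b'  n1⇒n2
[29] read 'd'  n2⇒n4 (fail-walked)
[30] read 'd'  n4⇒n4 (fail-walked)
[31] read 'e'  n4⇒n1 (fail-walked)
[32] read 'b'  n1⇒n2
[33] read 'b'  n2⇒n3  emit P0@[31:33]
[34] read 'a'  n3⇒n0 (fail-walked)
[35] read 'e'  n0⇒n1
[36] read 'b'  n1⇒n2
[37] read 'b'  n2⇒n3  emit P0@[35:37]
[38] read 'e'  n3⇒n1 (fail-walked)
[39] read 'b'  n1⇒n2
[40] read 'b'  n2⇒n3  emit P0@[38:40]
[41] read 'b'  n3⇒n0 (fail-walked)
[42] read 'd'  n0⇒n4
[43] read 'b'  n4⇒n5
[44] read 'a'  n5⇒n6
[45] read 'a'  n6⇒n7
[46] read 'e'  n7⇒n8
[47] read 'c'  n8⇒n9  emit P1@[42:47]
[48] read 'e'  n9⇒n1 (fail-walked)
[49] read 'b'  n1⇒n2
[50] read 'b'  n2⇒n3  emit P0@[48:50]
[51] read 'a'  n3⇒n0 (fail-walked)
[52] read 'b'  n0⇒n0

All matches (sorted): [[5,1],[9,0],[15,1],[21,1],[25,0],[33,0],[37,0],[40,0],[47,1],[50,0]]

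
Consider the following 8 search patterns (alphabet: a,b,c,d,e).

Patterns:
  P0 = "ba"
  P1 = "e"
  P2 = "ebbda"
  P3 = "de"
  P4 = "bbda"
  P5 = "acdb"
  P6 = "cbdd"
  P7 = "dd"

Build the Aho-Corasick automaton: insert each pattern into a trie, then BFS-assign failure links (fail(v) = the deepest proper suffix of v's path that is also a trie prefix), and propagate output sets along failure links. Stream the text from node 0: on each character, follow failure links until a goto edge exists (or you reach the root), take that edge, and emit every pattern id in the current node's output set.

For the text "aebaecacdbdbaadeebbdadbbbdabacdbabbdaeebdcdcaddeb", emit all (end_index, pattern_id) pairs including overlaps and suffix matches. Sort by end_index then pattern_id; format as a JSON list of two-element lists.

Build:
Trie nodes:
  0='ε' goto a→13 b→1 c→17 d→8 e→3
  1='b' goto a→2 b→10
  2='ba' goto ·  [P0 ends]
  3='e' goto b→4  [P1 ends]
  4='eb' goto b→5
  5='ebb' goto d→6
  6='ebbd' goto a→7
  7='ebbda' goto ·  [P2 ends]
  8='d' goto d→21 e→9
  9='de' goto ·  [P3 ends]
  10='bb' goto d→11
  11='bbd' goto a→12
  12='bbda' goto ·  [P4 ends]
  13='a' goto c→14
  14='ac' goto d→15
  15='acd' goto b→16
  16='acdb' goto ·  [P5 ends]
  17='c' goto b→18
  18='cb' goto d→19
  19='cbd' goto d→20
  20='cbdd' goto ·  [P6 ends]
  21='dd' goto ·  [P7 ends]

Failure links (BFS by depth):
  fail(1) 'b': from fail(0)=0 chase 'b': 0 ⇒ 0;  out=∅∪out(0)=∅
  fail(3) 'e': from fail(0)=0 chase 'e': 0 ⇒ 0;  out={1}∪out(0)={1}
  fail(8) 'd': from fail(0)=0 chase 'd': 0 ⇒ 0;  out=∅∪out(0)=∅
  fail(13) 'a': from fail(0)=0 chase 'a': 0 ⇒ 0;  out=∅∪out(0)=∅
  fail(17) 'c': from fail(0)=0 chase 'c': 0 ⇒ 0;  out=∅∪out(0)=∅
  fail(2) 'ba': from fail(1)=0 chase 'a': 0 ⇒ 13;  out={0}∪out(13)={0}
  fail(4) 'eb': from fail(3)=0 chase 'b': 0 ⇒ 1;  out=∅∪out(1)=∅
  fail(9) 'de': from fail(8)=0 chase 'e': 0 ⇒ 3;  out={3}∪out(3)={1,3}
  fail(10) 'bb': from fail(1)=0 chase 'b': 0 ⇒ 1;  out=∅∪out(1)=∅
  fail(14) 'ac': from fail(13)=0 chase 'c': 0 ⇒ 17;  out=∅∪out(17)=∅
  fail(18) 'cb': from fail(17)=0 chase 'b': 0 ⇒ 1;  out=∅∪out(1)=∅
  fail(21) 'dd': from fail(8)=0 chase 'd': 0 ⇒ 8;  out={7}∪out(8)={7}
  fail(5) 'ebb': from fail(4)=1 chase 'b': 1 ⇒ 10;  out=∅∪out(10)=∅
  fail(11) 'bbd': from fail(10)=1 chase 'd': 1→0 ⇒ 8;  out=∅∪out(8)=∅
  fail(15) 'acd': from fail(14)=17 chase 'd': 17→0 ⇒ 8;  out=∅∪out(8)=∅
  fail(19) 'cbd': from fail(18)=1 chase 'd': 1→0 ⇒ 8;  out=∅∪out(8)=∅
  fail(6) 'ebbd': from fail(5)=10 chase 'd': 10 ⇒ 11;  out=∅∪out(11)=∅
  fail(12) 'bbda': from fail(11)=8 chase 'a': 8→0 ⇒ 13;  out={4}∪out(13)={4}
  fail(16) 'acdb': from fail(15)=8 chase 'b': 8→0 ⇒ 1;  out={5}∪out(1)={5}
  fail(20) 'cbdd': from fail(19)=8 chase 'd': 8 ⇒ 21;  out={6}∪out(21)={6,7}
  fail(7) 'ebbda': from fail(6)=11 chase 'a': 11 ⇒ 12;  out={2}∪out(12)={2,4}

Run:
pos 0 'a': at 13
pos 1 'e': at 3 (via fail)  → match P1@[1:1]
pos 2 'b': at 4
pos 3 'a': at 2 (via fail)  → match P0@[2:3]
pos 4 'e': at 3 (via fail)  → match P1@[4:4]
pos 5 'c': at 17 (via fail)
pos 6 'a': at 13 (via fail)
pos 7 'c': at 14
pos 8 'd': at 15
pos 9 'b': at 16  → match P5@[6:9]
pos 10 'd': at 8 (via fail)
pos 11 'b': at 1 (via fail)
pos 12 'a': at 2  → match P0@[11:12]
pos 13 'a': at 13 (via fail)
pos 14 'd': at 8 (via fail)
pos 15 'e': at 9  → match P1@[15:15],P3@[14:15]
pos 16 'e': at 3 (via fail)  → match P1@[16:16]
pos 17 'b': at 4
pos 18 'b': at 5
pos 19 'd': at 6
pos 20 'a': at 7  → match P2@[16:20],P4@[17:20]
pos 21 'd': at 8 (via fail)
pos 22 'b': at 1 (via fail)
pos 23 'b': at 10
pos 24 'b': at 10 (via fail)
pos 25 'd': at 11
pos 26 'a': at 12  → match P4@[23:26]
pos 27 'b': at 1 (via fail)
pos 28 'a': at 2  → match P0@[27:28]
pos 29 'c': at 14 (via fail)
pos 30 'd': at 15
pos 31 'b': at 16  → match P5@[28:31]
pos 32 'a': at 2 (via fail)  → match P0@[31:32]
pos 33 'b': at 1 (via fail)
pos 34 'b': at 10
pos 35 'd': at 11
pos 36 'a': at 12  → match P4@[33:36]
pos 37 'e': at 3 (via fail)  → match P1@[37:37]
pos 38 'e': at 3 (via fail)  → match P1@[38:38]
pos 39 'b': at 4
pos 40 'd': at 8 (via fail)
pos 41 'c': at 17 (via fail)
pos 42 'd': at 8 (via fail)
pos 43 'c': at 17 (via fail)
pos 44 'a': at 13 (via fail)
pos 45 'd': at 8 (via fail)
pos 46 'd': at 21  → match P7@[45:46]
pos 47 'e': at 9 (via fail)  → match P1@[47:47],P3@[46:47]
pos 48 'b': at 4 (via fail)

All matches (sorted): [[1,1],[3,0],[4,1],[9,5],[12,0],[15,1],[15,3],[16,1],[20,2],[20,4],[26,4],[28,0],[31,5],[32,0],[36,4],[37,1],[38,1],[46,7],[47,1],[47,3]]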